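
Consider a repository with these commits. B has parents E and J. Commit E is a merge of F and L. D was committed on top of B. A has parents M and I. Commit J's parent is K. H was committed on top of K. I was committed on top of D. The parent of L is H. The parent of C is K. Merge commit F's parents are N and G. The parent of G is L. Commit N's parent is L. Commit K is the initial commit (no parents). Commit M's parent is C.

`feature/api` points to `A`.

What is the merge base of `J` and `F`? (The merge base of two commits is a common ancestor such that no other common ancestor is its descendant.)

K

Ancestors of J: {J, K}.
Ancestors of F: {F, G, H, K, L, N}.
Common ancestors: {K}.
The only common ancestor is K, so it is the merge base.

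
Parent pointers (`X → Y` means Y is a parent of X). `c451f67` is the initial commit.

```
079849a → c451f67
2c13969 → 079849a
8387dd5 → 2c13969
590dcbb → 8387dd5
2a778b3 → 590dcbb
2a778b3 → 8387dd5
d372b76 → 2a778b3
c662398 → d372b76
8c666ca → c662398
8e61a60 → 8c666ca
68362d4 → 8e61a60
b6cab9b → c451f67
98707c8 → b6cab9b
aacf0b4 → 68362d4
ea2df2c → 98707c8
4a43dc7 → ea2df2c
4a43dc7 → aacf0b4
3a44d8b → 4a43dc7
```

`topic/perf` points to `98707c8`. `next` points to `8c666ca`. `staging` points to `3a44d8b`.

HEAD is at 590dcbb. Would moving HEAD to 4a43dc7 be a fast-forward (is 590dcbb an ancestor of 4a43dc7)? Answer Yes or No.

A fast-forward from 590dcbb to 4a43dc7 is possible iff 590dcbb is an ancestor of 4a43dc7.
Ancestors of 4a43dc7: {079849a, 2a778b3, 2c13969, 4a43dc7, 590dcbb, 68362d4, 8387dd5, 8c666ca, 8e61a60, 98707c8, aacf0b4, b6cab9b, c451f67, c662398, d372b76, ea2df2c}.
590dcbb is among them, so fast-forward is possible.

Yes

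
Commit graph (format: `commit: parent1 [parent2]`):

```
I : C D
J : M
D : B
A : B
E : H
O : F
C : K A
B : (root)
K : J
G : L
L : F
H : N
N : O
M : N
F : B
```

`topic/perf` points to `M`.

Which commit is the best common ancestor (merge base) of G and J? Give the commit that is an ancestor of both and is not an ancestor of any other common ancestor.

Ancestors of G: {B, F, G, L}.
Ancestors of J: {B, F, J, M, N, O}.
Common ancestors: {B, F}.
Among these, F is not an ancestor of any other common ancestor — it is the merge base.

F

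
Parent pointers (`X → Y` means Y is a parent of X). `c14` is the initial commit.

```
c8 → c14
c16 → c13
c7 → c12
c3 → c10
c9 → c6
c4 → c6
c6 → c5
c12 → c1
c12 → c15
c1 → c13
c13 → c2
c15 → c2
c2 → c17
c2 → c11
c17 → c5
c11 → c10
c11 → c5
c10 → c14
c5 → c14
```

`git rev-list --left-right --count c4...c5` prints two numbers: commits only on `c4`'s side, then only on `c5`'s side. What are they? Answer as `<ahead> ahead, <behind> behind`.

2 ahead, 0 behind

Reachable from c4: {c14, c4, c5, c6}.
Reachable from c5: {c14, c5}.
Only in c4's history (ahead): {c4, c6} — 2.
Only in c5's history (behind): {} — 0.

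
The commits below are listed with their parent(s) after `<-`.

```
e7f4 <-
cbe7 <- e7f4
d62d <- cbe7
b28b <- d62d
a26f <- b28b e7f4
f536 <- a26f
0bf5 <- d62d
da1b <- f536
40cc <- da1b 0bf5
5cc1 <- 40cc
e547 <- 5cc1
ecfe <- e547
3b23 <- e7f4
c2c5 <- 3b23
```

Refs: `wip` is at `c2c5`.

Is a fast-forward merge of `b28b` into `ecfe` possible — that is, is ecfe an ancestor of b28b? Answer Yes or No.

A fast-forward from ecfe to b28b is possible iff ecfe is an ancestor of b28b.
Ancestors of b28b: {b28b, cbe7, d62d, e7f4}.
ecfe is not among them, so fast-forward is not possible.

No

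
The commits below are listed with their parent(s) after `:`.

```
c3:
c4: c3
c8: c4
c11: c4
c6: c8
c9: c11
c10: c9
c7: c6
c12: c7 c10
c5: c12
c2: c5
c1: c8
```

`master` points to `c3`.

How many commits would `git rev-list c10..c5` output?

5

Reachable from c5: {c10, c11, c12, c3, c4, c5, c6, c7, c8, c9}.
Reachable from c10: {c10, c11, c3, c4, c9}.
In c5's history but not c10's: {c12, c5, c6, c7, c8} — 5 commits.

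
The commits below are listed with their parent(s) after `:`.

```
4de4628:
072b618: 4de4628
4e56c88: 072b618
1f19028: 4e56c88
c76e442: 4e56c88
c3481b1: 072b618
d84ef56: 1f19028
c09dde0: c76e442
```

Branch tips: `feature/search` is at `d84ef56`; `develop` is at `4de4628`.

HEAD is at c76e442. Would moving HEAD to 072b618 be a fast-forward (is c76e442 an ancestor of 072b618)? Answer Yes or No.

No

A fast-forward from c76e442 to 072b618 is possible iff c76e442 is an ancestor of 072b618.
Ancestors of 072b618: {072b618, 4de4628}.
c76e442 is not among them, so fast-forward is not possible.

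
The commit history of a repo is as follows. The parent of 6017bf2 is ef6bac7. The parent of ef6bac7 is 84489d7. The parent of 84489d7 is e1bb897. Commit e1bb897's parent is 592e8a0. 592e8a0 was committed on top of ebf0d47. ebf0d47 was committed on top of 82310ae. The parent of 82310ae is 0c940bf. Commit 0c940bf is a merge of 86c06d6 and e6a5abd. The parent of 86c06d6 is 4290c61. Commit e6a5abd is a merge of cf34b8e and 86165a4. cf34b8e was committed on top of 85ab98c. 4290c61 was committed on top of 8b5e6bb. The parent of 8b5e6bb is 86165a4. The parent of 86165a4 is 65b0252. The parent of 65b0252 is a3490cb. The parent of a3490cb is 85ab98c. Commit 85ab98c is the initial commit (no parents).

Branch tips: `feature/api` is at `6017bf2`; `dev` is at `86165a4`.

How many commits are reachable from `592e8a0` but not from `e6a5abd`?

Reachable from 592e8a0: {0c940bf, 4290c61, 592e8a0, 65b0252, 82310ae, 85ab98c, 86165a4, 86c06d6, 8b5e6bb, a3490cb, cf34b8e, e6a5abd, ebf0d47}.
Reachable from e6a5abd: {65b0252, 85ab98c, 86165a4, a3490cb, cf34b8e, e6a5abd}.
In 592e8a0's history but not e6a5abd's: {0c940bf, 4290c61, 592e8a0, 82310ae, 86c06d6, 8b5e6bb, ebf0d47} — 7 commits.

7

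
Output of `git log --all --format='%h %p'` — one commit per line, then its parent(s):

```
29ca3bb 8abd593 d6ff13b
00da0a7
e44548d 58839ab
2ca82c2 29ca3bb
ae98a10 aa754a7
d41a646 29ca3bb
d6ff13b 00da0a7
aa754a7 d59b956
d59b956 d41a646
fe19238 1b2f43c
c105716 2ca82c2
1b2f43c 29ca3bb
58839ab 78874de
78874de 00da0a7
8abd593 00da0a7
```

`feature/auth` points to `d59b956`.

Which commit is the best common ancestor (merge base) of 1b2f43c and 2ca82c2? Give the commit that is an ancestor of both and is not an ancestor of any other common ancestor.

Ancestors of 1b2f43c: {00da0a7, 1b2f43c, 29ca3bb, 8abd593, d6ff13b}.
Ancestors of 2ca82c2: {00da0a7, 29ca3bb, 2ca82c2, 8abd593, d6ff13b}.
Common ancestors: {00da0a7, 29ca3bb, 8abd593, d6ff13b}.
Among these, 29ca3bb is not an ancestor of any other common ancestor — it is the merge base.

29ca3bb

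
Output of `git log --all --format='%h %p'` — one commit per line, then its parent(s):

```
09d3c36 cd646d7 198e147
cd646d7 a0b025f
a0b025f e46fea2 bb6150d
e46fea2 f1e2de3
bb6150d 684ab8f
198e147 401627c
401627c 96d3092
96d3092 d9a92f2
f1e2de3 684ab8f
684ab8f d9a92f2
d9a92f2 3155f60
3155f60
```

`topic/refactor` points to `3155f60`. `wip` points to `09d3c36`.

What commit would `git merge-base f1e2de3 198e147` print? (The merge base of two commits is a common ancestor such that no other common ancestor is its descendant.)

d9a92f2

Ancestors of f1e2de3: {3155f60, 684ab8f, d9a92f2, f1e2de3}.
Ancestors of 198e147: {198e147, 3155f60, 401627c, 96d3092, d9a92f2}.
Common ancestors: {3155f60, d9a92f2}.
Among these, d9a92f2 is not an ancestor of any other common ancestor — it is the merge base.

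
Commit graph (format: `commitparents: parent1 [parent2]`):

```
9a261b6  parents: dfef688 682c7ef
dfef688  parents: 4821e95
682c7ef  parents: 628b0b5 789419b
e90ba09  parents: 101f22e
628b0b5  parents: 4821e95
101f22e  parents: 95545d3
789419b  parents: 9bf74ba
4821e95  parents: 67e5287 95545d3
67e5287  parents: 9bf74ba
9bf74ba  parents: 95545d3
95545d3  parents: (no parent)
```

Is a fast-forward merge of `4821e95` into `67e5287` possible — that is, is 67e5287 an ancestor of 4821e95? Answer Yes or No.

Yes

A fast-forward from 67e5287 to 4821e95 is possible iff 67e5287 is an ancestor of 4821e95.
Ancestors of 4821e95: {4821e95, 67e5287, 95545d3, 9bf74ba}.
67e5287 is among them, so fast-forward is possible.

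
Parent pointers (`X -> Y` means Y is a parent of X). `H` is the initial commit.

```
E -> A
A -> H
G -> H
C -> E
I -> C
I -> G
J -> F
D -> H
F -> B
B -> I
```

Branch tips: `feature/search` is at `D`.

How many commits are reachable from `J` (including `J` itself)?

Walking parent pointers from J: reachable set = {A, B, C, E, F, G, H, I, J}.
That is 9 commits.

9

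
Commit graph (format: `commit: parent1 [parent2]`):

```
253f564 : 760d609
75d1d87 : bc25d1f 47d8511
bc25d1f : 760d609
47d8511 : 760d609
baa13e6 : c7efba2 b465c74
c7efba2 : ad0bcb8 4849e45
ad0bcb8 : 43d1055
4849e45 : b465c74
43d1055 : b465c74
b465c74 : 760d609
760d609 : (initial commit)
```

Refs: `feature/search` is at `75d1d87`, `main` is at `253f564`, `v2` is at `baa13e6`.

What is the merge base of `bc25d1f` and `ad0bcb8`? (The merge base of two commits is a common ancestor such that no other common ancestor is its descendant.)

760d609

Ancestors of bc25d1f: {760d609, bc25d1f}.
Ancestors of ad0bcb8: {43d1055, 760d609, ad0bcb8, b465c74}.
Common ancestors: {760d609}.
The only common ancestor is 760d609, so it is the merge base.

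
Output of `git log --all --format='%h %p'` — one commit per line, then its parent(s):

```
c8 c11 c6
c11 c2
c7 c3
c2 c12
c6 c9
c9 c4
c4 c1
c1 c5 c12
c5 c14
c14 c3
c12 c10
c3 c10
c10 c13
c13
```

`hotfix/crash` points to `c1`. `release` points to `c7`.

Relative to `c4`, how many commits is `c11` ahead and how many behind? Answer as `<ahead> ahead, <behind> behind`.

Reachable from c11: {c10, c11, c12, c13, c2}.
Reachable from c4: {c1, c10, c12, c13, c14, c3, c4, c5}.
Only in c11's history (ahead): {c11, c2} — 2.
Only in c4's history (behind): {c1, c14, c3, c4, c5} — 5.

2 ahead, 5 behind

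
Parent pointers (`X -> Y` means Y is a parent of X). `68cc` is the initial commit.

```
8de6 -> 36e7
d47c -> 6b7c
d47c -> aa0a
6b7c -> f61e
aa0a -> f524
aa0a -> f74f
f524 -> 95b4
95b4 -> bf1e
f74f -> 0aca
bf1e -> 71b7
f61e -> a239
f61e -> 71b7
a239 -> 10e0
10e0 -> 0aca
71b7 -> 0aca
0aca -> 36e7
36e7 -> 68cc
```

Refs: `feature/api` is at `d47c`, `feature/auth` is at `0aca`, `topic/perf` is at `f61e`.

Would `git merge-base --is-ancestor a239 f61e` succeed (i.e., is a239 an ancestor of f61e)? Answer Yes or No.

Ancestors of f61e (commits reachable by following parents): {0aca, 10e0, 36e7, 68cc, 71b7, a239, f61e}.
a239 is in that set, so it is an ancestor of f61e.

Yes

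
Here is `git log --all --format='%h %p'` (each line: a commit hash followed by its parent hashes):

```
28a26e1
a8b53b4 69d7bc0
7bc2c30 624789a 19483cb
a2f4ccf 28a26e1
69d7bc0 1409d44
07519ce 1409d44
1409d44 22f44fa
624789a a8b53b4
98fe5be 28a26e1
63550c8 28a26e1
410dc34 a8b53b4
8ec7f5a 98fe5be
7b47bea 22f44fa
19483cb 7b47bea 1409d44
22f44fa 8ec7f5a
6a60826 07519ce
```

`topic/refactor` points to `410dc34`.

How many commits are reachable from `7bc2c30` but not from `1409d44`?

6

Reachable from 7bc2c30: {1409d44, 19483cb, 22f44fa, 28a26e1, 624789a, 69d7bc0, 7b47bea, 7bc2c30, 8ec7f5a, 98fe5be, a8b53b4}.
Reachable from 1409d44: {1409d44, 22f44fa, 28a26e1, 8ec7f5a, 98fe5be}.
In 7bc2c30's history but not 1409d44's: {19483cb, 624789a, 69d7bc0, 7b47bea, 7bc2c30, a8b53b4} — 6 commits.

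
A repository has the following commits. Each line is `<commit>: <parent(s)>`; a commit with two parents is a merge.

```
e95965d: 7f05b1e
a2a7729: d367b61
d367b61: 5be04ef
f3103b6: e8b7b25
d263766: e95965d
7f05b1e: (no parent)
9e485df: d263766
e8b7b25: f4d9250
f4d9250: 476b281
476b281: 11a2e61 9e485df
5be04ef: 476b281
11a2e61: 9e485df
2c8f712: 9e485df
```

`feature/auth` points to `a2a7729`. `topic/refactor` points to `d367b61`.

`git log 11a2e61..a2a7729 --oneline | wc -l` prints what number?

4

Reachable from a2a7729: {11a2e61, 476b281, 5be04ef, 7f05b1e, 9e485df, a2a7729, d263766, d367b61, e95965d}.
Reachable from 11a2e61: {11a2e61, 7f05b1e, 9e485df, d263766, e95965d}.
In a2a7729's history but not 11a2e61's: {476b281, 5be04ef, a2a7729, d367b61} — 4 commits.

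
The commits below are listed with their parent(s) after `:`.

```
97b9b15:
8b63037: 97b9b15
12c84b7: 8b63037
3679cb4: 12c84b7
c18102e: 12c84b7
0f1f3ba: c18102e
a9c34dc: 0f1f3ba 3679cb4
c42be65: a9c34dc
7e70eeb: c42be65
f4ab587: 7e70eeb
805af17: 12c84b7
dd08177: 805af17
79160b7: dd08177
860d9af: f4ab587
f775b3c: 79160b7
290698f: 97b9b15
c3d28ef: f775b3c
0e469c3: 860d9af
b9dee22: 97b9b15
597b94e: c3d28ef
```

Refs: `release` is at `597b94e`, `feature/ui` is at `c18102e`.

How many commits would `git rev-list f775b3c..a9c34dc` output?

4

Reachable from a9c34dc: {0f1f3ba, 12c84b7, 3679cb4, 8b63037, 97b9b15, a9c34dc, c18102e}.
Reachable from f775b3c: {12c84b7, 79160b7, 805af17, 8b63037, 97b9b15, dd08177, f775b3c}.
In a9c34dc's history but not f775b3c's: {0f1f3ba, 3679cb4, a9c34dc, c18102e} — 4 commits.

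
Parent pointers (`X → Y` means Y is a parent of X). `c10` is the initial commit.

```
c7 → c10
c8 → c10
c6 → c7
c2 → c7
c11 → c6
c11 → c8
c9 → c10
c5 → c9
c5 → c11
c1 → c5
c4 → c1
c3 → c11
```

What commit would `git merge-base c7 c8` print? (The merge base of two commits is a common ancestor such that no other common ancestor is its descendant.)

c10

Ancestors of c7: {c10, c7}.
Ancestors of c8: {c10, c8}.
Common ancestors: {c10}.
The only common ancestor is c10, so it is the merge base.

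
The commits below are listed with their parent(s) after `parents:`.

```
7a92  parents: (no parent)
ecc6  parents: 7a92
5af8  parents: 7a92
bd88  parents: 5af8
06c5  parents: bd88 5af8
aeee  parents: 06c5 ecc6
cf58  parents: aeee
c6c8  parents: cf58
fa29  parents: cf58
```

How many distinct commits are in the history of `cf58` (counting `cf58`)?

Walking parent pointers from cf58: reachable set = {06c5, 5af8, 7a92, aeee, bd88, cf58, ecc6}.
That is 7 commits.

7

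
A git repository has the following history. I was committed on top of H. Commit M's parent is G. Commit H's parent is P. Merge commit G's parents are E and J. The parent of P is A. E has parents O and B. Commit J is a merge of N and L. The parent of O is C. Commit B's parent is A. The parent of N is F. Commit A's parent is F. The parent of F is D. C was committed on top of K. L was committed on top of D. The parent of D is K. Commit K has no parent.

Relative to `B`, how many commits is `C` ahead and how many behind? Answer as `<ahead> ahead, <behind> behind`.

1 ahead, 4 behind

Reachable from C: {C, K}.
Reachable from B: {A, B, D, F, K}.
Only in C's history (ahead): {C} — 1.
Only in B's history (behind): {A, B, D, F} — 4.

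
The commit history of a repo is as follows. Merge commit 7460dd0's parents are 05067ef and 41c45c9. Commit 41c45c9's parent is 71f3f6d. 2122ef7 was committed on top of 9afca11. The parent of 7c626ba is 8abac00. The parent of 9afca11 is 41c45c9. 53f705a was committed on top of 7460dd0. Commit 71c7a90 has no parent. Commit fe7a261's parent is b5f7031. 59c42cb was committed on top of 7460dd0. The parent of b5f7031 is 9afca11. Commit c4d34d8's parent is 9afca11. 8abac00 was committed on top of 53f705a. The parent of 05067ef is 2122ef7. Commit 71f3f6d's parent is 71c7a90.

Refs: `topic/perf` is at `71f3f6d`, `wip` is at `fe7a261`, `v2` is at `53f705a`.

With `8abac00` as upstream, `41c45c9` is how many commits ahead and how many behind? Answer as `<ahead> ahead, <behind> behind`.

Reachable from 41c45c9: {41c45c9, 71c7a90, 71f3f6d}.
Reachable from 8abac00: {05067ef, 2122ef7, 41c45c9, 53f705a, 71c7a90, 71f3f6d, 7460dd0, 8abac00, 9afca11}.
Only in 41c45c9's history (ahead): {} — 0.
Only in 8abac00's history (behind): {05067ef, 2122ef7, 53f705a, 7460dd0, 8abac00, 9afca11} — 6.

0 ahead, 6 behind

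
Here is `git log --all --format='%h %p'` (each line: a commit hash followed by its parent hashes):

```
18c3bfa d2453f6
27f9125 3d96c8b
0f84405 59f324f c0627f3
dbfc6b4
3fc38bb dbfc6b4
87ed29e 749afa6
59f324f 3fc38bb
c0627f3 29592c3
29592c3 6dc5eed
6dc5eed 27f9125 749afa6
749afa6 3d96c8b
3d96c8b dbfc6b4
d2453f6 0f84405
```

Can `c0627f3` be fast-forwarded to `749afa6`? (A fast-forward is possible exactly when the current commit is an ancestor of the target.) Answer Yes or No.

No

A fast-forward from c0627f3 to 749afa6 is possible iff c0627f3 is an ancestor of 749afa6.
Ancestors of 749afa6: {3d96c8b, 749afa6, dbfc6b4}.
c0627f3 is not among them, so fast-forward is not possible.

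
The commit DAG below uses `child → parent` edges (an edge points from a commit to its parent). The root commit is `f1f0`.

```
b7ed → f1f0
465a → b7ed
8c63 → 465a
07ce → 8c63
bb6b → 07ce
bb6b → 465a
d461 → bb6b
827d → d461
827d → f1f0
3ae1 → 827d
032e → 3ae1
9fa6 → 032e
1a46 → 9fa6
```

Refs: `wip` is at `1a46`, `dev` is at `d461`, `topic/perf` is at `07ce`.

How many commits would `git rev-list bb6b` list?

Walking parent pointers from bb6b: reachable set = {07ce, 465a, 8c63, b7ed, bb6b, f1f0}.
That is 6 commits.

6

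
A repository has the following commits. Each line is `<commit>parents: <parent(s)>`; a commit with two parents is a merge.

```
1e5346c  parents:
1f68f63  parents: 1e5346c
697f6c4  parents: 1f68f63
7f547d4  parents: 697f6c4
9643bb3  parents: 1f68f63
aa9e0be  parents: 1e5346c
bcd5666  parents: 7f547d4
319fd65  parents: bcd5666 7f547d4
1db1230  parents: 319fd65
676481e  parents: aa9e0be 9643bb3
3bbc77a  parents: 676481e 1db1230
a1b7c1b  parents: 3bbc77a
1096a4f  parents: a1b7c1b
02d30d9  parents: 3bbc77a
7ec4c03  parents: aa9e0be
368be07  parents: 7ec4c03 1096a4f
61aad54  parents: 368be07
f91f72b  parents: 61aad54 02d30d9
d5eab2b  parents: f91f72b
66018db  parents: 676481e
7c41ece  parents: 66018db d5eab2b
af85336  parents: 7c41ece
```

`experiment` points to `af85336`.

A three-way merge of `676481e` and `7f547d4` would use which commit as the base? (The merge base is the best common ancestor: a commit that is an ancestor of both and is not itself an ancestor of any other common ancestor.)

Ancestors of 676481e: {1e5346c, 1f68f63, 676481e, 9643bb3, aa9e0be}.
Ancestors of 7f547d4: {1e5346c, 1f68f63, 697f6c4, 7f547d4}.
Common ancestors: {1e5346c, 1f68f63}.
Among these, 1f68f63 is not an ancestor of any other common ancestor — it is the merge base.

1f68f63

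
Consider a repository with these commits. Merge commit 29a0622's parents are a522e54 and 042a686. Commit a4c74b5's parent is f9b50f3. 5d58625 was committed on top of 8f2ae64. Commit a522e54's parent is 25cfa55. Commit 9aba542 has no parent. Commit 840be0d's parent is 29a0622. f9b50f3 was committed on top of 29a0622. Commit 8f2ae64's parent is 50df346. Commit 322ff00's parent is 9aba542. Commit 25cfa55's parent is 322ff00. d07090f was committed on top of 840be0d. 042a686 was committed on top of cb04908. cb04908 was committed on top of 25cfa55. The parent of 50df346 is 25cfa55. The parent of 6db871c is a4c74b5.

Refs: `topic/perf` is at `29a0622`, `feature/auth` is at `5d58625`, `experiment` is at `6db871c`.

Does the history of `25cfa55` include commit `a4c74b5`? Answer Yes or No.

No

Ancestors of 25cfa55: {25cfa55, 322ff00, 9aba542}.
a4c74b5 is not in that set, so it is not an ancestor of 25cfa55.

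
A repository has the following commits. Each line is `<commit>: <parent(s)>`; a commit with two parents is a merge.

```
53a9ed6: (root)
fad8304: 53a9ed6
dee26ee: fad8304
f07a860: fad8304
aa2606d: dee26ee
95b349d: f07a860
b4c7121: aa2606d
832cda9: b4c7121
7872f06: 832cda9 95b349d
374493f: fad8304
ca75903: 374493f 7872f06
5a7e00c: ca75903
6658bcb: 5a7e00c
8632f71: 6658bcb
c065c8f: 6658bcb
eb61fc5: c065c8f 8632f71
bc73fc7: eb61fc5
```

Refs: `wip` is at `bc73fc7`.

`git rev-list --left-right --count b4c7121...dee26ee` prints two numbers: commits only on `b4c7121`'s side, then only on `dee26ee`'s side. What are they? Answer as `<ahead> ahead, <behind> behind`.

Reachable from b4c7121: {53a9ed6, aa2606d, b4c7121, dee26ee, fad8304}.
Reachable from dee26ee: {53a9ed6, dee26ee, fad8304}.
Only in b4c7121's history (ahead): {aa2606d, b4c7121} — 2.
Only in dee26ee's history (behind): {} — 0.

2 ahead, 0 behind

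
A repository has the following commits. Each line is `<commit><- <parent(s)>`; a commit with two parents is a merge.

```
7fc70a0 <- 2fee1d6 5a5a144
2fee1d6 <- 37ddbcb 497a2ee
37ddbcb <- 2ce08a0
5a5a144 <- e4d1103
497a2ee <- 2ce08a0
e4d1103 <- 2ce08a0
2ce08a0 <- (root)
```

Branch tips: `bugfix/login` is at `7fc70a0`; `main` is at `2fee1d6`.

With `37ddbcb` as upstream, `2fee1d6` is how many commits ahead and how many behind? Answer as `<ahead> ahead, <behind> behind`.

2 ahead, 0 behind

Reachable from 2fee1d6: {2ce08a0, 2fee1d6, 37ddbcb, 497a2ee}.
Reachable from 37ddbcb: {2ce08a0, 37ddbcb}.
Only in 2fee1d6's history (ahead): {2fee1d6, 497a2ee} — 2.
Only in 37ddbcb's history (behind): {} — 0.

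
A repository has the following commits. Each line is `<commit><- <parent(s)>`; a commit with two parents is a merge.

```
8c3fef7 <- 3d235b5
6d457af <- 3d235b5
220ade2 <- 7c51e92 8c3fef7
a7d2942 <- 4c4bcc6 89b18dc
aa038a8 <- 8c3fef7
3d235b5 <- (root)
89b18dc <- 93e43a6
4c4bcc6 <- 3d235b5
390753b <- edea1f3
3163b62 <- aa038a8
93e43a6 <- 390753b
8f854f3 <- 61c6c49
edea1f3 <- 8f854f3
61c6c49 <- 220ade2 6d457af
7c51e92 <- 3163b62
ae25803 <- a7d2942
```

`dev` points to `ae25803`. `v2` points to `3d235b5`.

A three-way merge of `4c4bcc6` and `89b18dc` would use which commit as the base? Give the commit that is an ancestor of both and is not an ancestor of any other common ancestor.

3d235b5

Ancestors of 4c4bcc6: {3d235b5, 4c4bcc6}.
Ancestors of 89b18dc: {220ade2, 3163b62, 390753b, 3d235b5, 61c6c49, 6d457af, 7c51e92, 89b18dc, 8c3fef7, 8f854f3, 93e43a6, aa038a8, edea1f3}.
Common ancestors: {3d235b5}.
The only common ancestor is 3d235b5, so it is the merge base.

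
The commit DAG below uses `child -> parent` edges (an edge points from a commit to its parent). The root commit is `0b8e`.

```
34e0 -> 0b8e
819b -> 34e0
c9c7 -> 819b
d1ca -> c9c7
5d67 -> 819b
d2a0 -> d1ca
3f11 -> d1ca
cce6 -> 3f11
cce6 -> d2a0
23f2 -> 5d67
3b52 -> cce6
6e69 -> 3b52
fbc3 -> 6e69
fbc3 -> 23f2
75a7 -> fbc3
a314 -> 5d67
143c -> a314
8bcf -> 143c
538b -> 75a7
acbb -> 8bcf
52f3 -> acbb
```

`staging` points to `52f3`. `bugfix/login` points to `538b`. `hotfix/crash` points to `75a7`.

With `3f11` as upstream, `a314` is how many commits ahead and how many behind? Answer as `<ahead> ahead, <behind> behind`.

2 ahead, 3 behind

Reachable from a314: {0b8e, 34e0, 5d67, 819b, a314}.
Reachable from 3f11: {0b8e, 34e0, 3f11, 819b, c9c7, d1ca}.
Only in a314's history (ahead): {5d67, a314} — 2.
Only in 3f11's history (behind): {3f11, c9c7, d1ca} — 3.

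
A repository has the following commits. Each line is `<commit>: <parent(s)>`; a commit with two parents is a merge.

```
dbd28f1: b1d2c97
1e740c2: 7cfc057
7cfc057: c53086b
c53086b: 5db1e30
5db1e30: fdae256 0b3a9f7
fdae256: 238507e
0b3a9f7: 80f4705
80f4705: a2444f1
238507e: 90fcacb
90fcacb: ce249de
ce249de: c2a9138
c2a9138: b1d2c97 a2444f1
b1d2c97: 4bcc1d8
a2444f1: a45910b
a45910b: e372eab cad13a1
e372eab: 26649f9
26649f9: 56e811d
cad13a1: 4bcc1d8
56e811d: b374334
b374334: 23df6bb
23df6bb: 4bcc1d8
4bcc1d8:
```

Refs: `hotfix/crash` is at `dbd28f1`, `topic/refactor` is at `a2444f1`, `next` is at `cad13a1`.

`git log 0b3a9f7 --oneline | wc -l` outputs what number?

11

Walking parent pointers from 0b3a9f7: reachable set = {0b3a9f7, 23df6bb, 26649f9, 4bcc1d8, 56e811d, 80f4705, a2444f1, a45910b, b374334, cad13a1, e372eab}.
That is 11 commits.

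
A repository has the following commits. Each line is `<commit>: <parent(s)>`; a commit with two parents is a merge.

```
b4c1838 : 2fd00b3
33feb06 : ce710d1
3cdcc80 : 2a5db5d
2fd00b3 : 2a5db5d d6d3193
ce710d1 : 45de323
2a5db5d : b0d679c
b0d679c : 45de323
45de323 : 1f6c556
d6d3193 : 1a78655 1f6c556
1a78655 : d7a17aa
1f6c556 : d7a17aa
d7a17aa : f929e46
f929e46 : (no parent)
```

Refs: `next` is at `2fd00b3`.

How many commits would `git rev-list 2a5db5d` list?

Walking parent pointers from 2a5db5d: reachable set = {1f6c556, 2a5db5d, 45de323, b0d679c, d7a17aa, f929e46}.
That is 6 commits.

6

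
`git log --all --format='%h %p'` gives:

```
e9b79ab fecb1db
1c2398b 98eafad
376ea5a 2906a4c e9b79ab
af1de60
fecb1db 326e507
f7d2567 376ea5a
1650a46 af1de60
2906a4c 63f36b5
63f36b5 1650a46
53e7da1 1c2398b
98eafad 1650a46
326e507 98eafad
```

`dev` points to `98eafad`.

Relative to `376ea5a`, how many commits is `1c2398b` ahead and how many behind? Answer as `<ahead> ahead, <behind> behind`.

Reachable from 1c2398b: {1650a46, 1c2398b, 98eafad, af1de60}.
Reachable from 376ea5a: {1650a46, 2906a4c, 326e507, 376ea5a, 63f36b5, 98eafad, af1de60, e9b79ab, fecb1db}.
Only in 1c2398b's history (ahead): {1c2398b} — 1.
Only in 376ea5a's history (behind): {2906a4c, 326e507, 376ea5a, 63f36b5, e9b79ab, fecb1db} — 6.

1 ahead, 6 behind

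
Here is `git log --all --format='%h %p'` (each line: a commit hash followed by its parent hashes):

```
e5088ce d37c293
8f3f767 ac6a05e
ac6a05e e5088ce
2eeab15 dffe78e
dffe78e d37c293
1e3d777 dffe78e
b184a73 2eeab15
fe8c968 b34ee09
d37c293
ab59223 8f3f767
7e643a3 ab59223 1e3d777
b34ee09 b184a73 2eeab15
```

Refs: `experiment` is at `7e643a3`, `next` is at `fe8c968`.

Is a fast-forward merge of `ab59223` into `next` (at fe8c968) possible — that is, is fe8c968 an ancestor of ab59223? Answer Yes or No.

A fast-forward from fe8c968 to ab59223 is possible iff fe8c968 is an ancestor of ab59223.
Ancestors of ab59223: {8f3f767, ab59223, ac6a05e, d37c293, e5088ce}.
fe8c968 is not among them, so fast-forward is not possible.

No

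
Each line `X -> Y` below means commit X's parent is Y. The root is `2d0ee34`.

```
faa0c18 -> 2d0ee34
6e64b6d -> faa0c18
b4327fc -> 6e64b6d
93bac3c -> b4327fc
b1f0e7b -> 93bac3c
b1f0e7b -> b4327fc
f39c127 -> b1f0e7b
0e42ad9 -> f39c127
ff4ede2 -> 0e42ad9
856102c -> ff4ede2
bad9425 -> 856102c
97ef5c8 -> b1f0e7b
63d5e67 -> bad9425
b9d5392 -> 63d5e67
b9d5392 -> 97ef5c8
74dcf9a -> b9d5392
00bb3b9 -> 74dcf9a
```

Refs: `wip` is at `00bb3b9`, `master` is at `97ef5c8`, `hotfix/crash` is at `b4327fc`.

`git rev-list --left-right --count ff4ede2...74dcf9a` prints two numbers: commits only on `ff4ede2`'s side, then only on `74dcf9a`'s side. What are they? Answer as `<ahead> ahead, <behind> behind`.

0 ahead, 6 behind

Reachable from ff4ede2: {0e42ad9, 2d0ee34, 6e64b6d, 93bac3c, b1f0e7b, b4327fc, f39c127, faa0c18, ff4ede2}.
Reachable from 74dcf9a: {0e42ad9, 2d0ee34, 63d5e67, 6e64b6d, 74dcf9a, 856102c, 93bac3c, 97ef5c8, b1f0e7b, b4327fc, b9d5392, bad9425, f39c127, faa0c18, ff4ede2}.
Only in ff4ede2's history (ahead): {} — 0.
Only in 74dcf9a's history (behind): {63d5e67, 74dcf9a, 856102c, 97ef5c8, b9d5392, bad9425} — 6.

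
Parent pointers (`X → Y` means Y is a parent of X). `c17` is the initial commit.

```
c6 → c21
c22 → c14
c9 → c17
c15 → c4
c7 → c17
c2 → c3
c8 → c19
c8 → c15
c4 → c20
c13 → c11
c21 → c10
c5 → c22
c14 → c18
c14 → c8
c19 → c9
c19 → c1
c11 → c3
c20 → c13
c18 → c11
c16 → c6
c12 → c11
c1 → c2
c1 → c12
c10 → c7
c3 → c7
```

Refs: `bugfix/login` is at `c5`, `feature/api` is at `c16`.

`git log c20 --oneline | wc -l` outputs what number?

6

Walking parent pointers from c20: reachable set = {c11, c13, c17, c20, c3, c7}.
That is 6 commits.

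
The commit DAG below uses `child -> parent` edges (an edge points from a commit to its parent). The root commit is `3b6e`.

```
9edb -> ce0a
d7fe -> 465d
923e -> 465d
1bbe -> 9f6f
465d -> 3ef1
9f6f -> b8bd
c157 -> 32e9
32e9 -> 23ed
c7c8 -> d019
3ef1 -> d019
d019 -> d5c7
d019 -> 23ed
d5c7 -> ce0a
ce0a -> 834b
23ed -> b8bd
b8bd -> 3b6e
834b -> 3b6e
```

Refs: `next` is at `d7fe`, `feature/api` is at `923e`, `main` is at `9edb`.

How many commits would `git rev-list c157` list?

5

Walking parent pointers from c157: reachable set = {23ed, 32e9, 3b6e, b8bd, c157}.
That is 5 commits.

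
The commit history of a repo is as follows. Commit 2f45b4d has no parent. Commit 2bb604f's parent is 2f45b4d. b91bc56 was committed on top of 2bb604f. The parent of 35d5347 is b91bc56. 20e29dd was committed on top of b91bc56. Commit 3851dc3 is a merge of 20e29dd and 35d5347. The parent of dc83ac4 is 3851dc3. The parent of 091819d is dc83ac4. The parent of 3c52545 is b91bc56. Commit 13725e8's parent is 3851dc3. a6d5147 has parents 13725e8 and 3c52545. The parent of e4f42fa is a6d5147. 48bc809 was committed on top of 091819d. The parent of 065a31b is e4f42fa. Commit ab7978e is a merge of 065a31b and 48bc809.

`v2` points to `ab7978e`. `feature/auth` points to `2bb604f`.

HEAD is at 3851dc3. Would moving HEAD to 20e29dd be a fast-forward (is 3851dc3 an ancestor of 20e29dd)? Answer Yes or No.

No

A fast-forward from 3851dc3 to 20e29dd is possible iff 3851dc3 is an ancestor of 20e29dd.
Ancestors of 20e29dd: {20e29dd, 2bb604f, 2f45b4d, b91bc56}.
3851dc3 is not among them, so fast-forward is not possible.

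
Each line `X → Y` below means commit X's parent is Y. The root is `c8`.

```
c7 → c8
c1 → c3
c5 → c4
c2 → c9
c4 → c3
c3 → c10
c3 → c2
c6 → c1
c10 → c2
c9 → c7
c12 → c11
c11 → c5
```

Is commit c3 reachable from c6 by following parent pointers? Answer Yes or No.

Yes

Ancestors of c6 (commits reachable by following parents): {c1, c10, c2, c3, c6, c7, c8, c9}.
c3 is in that set, so it is an ancestor of c6.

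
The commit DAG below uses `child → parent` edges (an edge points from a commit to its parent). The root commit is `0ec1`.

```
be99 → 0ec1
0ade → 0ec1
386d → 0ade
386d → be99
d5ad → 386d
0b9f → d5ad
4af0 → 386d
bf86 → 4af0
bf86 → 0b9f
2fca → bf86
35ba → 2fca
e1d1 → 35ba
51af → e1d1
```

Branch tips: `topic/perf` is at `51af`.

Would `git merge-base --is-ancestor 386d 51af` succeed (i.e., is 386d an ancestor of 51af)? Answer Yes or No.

Ancestors of 51af (commits reachable by following parents): {0ade, 0b9f, 0ec1, 2fca, 35ba, 386d, 4af0, 51af, be99, bf86, d5ad, e1d1}.
386d is in that set, so it is an ancestor of 51af.

Yes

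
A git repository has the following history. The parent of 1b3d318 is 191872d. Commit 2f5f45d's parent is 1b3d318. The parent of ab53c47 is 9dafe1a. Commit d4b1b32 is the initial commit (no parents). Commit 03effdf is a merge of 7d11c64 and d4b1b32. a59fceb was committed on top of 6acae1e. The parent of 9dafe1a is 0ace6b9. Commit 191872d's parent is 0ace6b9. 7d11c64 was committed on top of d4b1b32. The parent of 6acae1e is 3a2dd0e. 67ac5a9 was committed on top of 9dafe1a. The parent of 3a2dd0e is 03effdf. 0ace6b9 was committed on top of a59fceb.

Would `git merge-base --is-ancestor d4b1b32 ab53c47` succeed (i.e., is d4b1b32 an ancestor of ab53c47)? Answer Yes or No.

Ancestors of ab53c47 (commits reachable by following parents): {03effdf, 0ace6b9, 3a2dd0e, 6acae1e, 7d11c64, 9dafe1a, a59fceb, ab53c47, d4b1b32}.
d4b1b32 is in that set, so it is an ancestor of ab53c47.

Yes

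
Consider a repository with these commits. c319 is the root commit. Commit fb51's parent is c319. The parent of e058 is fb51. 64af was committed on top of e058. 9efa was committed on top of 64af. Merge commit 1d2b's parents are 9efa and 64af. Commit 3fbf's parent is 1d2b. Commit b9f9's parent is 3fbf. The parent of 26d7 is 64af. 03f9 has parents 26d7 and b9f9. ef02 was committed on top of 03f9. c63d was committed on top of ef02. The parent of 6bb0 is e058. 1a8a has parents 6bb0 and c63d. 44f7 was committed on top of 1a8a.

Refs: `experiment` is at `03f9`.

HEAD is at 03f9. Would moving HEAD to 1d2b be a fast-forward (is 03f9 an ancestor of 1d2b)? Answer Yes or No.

A fast-forward from 03f9 to 1d2b is possible iff 03f9 is an ancestor of 1d2b.
Ancestors of 1d2b: {1d2b, 64af, 9efa, c319, e058, fb51}.
03f9 is not among them, so fast-forward is not possible.

No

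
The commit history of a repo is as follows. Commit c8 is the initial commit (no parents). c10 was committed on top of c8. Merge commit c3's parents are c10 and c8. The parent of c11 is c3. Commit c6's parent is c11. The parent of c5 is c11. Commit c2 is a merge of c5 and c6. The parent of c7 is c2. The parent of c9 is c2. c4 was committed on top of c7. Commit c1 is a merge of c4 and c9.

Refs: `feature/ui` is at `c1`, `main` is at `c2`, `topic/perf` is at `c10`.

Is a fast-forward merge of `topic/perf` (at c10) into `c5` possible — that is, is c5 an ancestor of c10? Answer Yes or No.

A fast-forward from c5 to c10 is possible iff c5 is an ancestor of c10.
Ancestors of c10: {c10, c8}.
c5 is not among them, so fast-forward is not possible.

No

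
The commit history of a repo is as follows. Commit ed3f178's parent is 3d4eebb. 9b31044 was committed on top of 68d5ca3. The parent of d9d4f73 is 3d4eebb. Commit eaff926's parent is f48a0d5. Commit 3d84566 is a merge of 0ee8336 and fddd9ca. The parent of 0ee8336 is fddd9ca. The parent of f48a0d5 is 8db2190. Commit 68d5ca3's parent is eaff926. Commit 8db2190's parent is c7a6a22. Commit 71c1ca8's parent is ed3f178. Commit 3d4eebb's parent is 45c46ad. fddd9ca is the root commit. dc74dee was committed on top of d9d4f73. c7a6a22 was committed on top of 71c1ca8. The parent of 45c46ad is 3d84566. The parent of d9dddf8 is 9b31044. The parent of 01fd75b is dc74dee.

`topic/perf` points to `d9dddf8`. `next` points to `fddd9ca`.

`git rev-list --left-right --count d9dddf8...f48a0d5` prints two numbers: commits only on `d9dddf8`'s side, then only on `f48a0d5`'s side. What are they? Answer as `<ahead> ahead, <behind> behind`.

4 ahead, 0 behind

Reachable from d9dddf8: {0ee8336, 3d4eebb, 3d84566, 45c46ad, 68d5ca3, 71c1ca8, 8db2190, 9b31044, c7a6a22, d9dddf8, eaff926, ed3f178, f48a0d5, fddd9ca}.
Reachable from f48a0d5: {0ee8336, 3d4eebb, 3d84566, 45c46ad, 71c1ca8, 8db2190, c7a6a22, ed3f178, f48a0d5, fddd9ca}.
Only in d9dddf8's history (ahead): {68d5ca3, 9b31044, d9dddf8, eaff926} — 4.
Only in f48a0d5's history (behind): {} — 0.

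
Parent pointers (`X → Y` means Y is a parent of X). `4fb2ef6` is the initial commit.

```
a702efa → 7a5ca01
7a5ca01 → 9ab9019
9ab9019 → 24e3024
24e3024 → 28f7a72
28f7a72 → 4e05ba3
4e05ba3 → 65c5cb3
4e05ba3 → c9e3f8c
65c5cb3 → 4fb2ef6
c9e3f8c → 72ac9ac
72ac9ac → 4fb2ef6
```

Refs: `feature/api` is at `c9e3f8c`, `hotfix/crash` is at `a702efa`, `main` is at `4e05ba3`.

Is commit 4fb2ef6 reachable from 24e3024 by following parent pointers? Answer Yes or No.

Ancestors of 24e3024 (commits reachable by following parents): {24e3024, 28f7a72, 4e05ba3, 4fb2ef6, 65c5cb3, 72ac9ac, c9e3f8c}.
4fb2ef6 is in that set, so it is an ancestor of 24e3024.

Yes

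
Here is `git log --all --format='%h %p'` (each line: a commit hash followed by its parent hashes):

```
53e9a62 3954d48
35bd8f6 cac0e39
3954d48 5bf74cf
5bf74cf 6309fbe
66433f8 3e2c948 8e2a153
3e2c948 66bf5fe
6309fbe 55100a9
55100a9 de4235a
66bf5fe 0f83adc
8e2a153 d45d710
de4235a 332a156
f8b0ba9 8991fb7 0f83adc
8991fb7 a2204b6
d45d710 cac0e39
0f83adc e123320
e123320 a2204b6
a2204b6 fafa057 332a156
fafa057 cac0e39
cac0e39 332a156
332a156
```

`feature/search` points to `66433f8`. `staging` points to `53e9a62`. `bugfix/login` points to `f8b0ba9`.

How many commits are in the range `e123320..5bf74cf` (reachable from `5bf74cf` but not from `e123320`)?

Reachable from 5bf74cf: {332a156, 55100a9, 5bf74cf, 6309fbe, de4235a}.
Reachable from e123320: {332a156, a2204b6, cac0e39, e123320, fafa057}.
In 5bf74cf's history but not e123320's: {55100a9, 5bf74cf, 6309fbe, de4235a} — 4 commits.

4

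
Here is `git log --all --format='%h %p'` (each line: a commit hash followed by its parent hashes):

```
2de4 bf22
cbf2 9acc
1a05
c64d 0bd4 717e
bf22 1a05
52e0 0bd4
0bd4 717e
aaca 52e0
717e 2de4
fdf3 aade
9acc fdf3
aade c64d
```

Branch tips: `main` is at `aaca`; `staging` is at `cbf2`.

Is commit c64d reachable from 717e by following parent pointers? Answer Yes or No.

Ancestors of 717e: {1a05, 2de4, 717e, bf22}.
c64d is not in that set, so it is not an ancestor of 717e.

No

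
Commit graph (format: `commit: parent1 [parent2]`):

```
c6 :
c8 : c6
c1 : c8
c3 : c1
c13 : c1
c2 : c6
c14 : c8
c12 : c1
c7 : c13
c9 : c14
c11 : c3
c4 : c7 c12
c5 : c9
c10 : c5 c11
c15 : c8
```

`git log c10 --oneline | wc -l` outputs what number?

9

Walking parent pointers from c10: reachable set = {c1, c10, c11, c14, c3, c5, c6, c8, c9}.
That is 9 commits.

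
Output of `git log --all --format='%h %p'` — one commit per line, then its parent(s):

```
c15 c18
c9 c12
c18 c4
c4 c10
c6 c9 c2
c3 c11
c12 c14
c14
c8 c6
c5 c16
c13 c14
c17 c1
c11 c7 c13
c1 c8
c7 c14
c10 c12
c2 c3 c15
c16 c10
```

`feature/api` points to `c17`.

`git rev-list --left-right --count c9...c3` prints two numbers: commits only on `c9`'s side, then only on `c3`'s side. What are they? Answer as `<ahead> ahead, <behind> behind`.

2 ahead, 4 behind

Reachable from c9: {c12, c14, c9}.
Reachable from c3: {c11, c13, c14, c3, c7}.
Only in c9's history (ahead): {c12, c9} — 2.
Only in c3's history (behind): {c11, c13, c3, c7} — 4.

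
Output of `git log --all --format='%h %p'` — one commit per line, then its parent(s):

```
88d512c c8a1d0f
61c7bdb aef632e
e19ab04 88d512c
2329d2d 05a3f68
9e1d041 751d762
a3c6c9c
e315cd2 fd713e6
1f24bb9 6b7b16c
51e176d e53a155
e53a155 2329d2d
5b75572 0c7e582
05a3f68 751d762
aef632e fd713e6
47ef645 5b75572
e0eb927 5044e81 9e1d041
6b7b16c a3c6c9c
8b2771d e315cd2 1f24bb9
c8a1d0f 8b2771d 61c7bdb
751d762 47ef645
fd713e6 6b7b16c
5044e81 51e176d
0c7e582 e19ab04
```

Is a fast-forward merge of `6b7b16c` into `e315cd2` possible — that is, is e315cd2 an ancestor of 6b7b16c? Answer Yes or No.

No

A fast-forward from e315cd2 to 6b7b16c is possible iff e315cd2 is an ancestor of 6b7b16c.
Ancestors of 6b7b16c: {6b7b16c, a3c6c9c}.
e315cd2 is not among them, so fast-forward is not possible.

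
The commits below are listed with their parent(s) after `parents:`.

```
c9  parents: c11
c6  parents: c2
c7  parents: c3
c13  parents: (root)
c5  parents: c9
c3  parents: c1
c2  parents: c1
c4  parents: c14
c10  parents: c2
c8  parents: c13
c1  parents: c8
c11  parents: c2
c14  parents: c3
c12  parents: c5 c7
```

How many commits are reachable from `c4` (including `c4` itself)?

6

Walking parent pointers from c4: reachable set = {c1, c13, c14, c3, c4, c8}.
That is 6 commits.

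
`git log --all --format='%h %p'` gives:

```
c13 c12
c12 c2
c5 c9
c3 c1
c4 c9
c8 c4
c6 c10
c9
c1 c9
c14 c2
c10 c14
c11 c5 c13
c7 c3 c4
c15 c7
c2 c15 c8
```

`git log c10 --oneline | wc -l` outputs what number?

10

Walking parent pointers from c10: reachable set = {c1, c10, c14, c15, c2, c3, c4, c7, c8, c9}.
That is 10 commits.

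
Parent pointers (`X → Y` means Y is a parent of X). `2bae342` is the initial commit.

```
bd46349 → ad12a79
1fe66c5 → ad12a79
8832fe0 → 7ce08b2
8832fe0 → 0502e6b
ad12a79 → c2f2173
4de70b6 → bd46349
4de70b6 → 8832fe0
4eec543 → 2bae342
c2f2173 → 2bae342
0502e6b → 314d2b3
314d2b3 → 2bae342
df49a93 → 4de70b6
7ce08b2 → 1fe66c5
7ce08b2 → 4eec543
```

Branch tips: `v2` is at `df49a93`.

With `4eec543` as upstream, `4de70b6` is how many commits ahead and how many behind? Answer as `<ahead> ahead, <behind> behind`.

Reachable from 4de70b6: {0502e6b, 1fe66c5, 2bae342, 314d2b3, 4de70b6, 4eec543, 7ce08b2, 8832fe0, ad12a79, bd46349, c2f2173}.
Reachable from 4eec543: {2bae342, 4eec543}.
Only in 4de70b6's history (ahead): {0502e6b, 1fe66c5, 314d2b3, 4de70b6, 7ce08b2, 8832fe0, ad12a79, bd46349, c2f2173} — 9.
Only in 4eec543's history (behind): {} — 0.

9 ahead, 0 behind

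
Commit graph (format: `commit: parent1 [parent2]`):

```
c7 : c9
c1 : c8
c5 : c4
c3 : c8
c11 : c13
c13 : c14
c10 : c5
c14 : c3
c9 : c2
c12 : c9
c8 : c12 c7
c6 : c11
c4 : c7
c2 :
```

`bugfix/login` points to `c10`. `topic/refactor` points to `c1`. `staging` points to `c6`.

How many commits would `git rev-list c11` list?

9

Walking parent pointers from c11: reachable set = {c11, c12, c13, c14, c2, c3, c7, c8, c9}.
That is 9 commits.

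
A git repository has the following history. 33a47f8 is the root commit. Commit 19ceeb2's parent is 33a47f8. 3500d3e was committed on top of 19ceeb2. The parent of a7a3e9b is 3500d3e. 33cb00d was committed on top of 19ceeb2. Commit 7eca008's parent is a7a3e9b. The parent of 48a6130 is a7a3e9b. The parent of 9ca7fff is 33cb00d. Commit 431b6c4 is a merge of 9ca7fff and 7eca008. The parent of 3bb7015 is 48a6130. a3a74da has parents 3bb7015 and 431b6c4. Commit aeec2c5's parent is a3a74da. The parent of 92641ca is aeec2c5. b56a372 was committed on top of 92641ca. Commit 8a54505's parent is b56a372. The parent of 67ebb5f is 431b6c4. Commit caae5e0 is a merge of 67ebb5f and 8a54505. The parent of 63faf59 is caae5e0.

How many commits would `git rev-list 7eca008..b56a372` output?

Reachable from b56a372: {19ceeb2, 33a47f8, 33cb00d, 3500d3e, 3bb7015, 431b6c4, 48a6130, 7eca008, 92641ca, 9ca7fff, a3a74da, a7a3e9b, aeec2c5, b56a372}.
Reachable from 7eca008: {19ceeb2, 33a47f8, 3500d3e, 7eca008, a7a3e9b}.
In b56a372's history but not 7eca008's: {33cb00d, 3bb7015, 431b6c4, 48a6130, 92641ca, 9ca7fff, a3a74da, aeec2c5, b56a372} — 9 commits.

9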